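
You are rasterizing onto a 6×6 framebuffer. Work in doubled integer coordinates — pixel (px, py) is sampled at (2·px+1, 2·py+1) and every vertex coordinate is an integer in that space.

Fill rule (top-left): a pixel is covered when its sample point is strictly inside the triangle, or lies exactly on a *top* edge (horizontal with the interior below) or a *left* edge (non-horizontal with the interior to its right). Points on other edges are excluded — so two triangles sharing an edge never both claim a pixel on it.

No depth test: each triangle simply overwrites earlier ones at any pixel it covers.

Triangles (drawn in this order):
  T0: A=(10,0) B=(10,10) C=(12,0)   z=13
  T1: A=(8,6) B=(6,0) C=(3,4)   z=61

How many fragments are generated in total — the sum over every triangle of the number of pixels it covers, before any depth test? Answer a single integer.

T0:
  2·area = 20  (B↔C swapped to make it positive)
  edge (10, 0)→(12, 0): d=(2,0) top-left  bias=+0
  edge (12, 0)→(10, 10): d=(-2,10) right/bottom  bias=-1
  edge (10, 10)→(10, 0): d=(0,-10) top-left  bias=+0
    (5,0)@(11, 1): e=[2,8,10] → #
    (5,1)@(11, 3): e=[6,4,10] → #
    (5,2)@(11, 5): e=[10,0,10] → ·  [on edge]
  covered (2 px):
    · · · · · #
    · · · · · #
    · · · · · ·
    · · · · · ·
    · · · · · ·
    · · · · · ·
T1:
  2·area = 26  (B↔C swapped to make it positive)
  edge (8, 6)→(3, 4): d=(-5,-2) top-left  bias=+0
  edge (3, 4)→(6, 0): d=(3,-4) top-left  bias=+0
  edge (6, 0)→(8, 6): d=(2,6) right/bottom  bias=-1
    (2,1)@(5, 3): e=[9,5,12] → #
    (3,1)@(7, 3): e=[13,13,0] → ·  [on edge]
    (2,2)@(5, 5): e=[-1,11,16] → ·
    (3,2)@(7, 5): e=[3,19,4] → #
    (4,2)@(9, 5): e=[7,27,-8] → ·
    (3,3)@(7, 7): e=[-7,25,8] → ·
    (4,4)@(9, 9): e=[-13,39,0] → ·  [on edge]
  covered (2 px):
    · · · · · ·
    · · # · · ·
    · · · # · ·
    · · · · · ·
    · · · · · ·
    · · · · · ·

Answer: 4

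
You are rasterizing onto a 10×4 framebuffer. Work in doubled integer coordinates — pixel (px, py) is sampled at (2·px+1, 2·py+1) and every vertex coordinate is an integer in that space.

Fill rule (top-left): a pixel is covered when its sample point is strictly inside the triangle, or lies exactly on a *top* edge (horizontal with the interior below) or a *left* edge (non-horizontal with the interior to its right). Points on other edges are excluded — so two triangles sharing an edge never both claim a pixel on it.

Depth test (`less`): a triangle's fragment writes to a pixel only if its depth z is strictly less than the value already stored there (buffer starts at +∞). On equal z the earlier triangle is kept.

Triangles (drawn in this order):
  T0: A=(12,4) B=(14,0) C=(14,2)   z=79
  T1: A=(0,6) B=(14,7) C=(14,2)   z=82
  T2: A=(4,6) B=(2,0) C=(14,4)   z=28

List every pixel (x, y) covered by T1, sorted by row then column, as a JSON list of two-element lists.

T0:
  2·area = 4
  edge (12, 4)→(14, 0): d=(2,-4) top-left  bias=+0
  edge (14, 0)→(14, 2): d=(0,2) right/bottom  bias=-1
  edge (14, 2)→(12, 4): d=(-2,2) right/bottom  bias=-1
    (7,0)@(15, 1): e=[6,-2,0] → ·  [on edge]
    (6,1)@(13, 3): e=[2,2,0] → ·  [on edge]
    (5,2)@(11, 5): e=[-2,6,0] → ·  [on edge]
    (4,3)@(9, 7): e=[-6,10,0] → ·  [on edge]
  covered (0 px):
    · · · · · · · · · ·
    · · · · · · · · · ·
    · · · · · · · · · ·
    · · · · · · · · · ·
T1:
  2·area = 70  (B↔C swapped to make it positive)
  edge (0, 6)→(14, 2): d=(14,-4) top-left  bias=+0
  edge (14, 2)→(14, 7): d=(0,5) right/bottom  bias=-1
  edge (14, 7)→(0, 6): d=(-14,-1) top-left  bias=+0
    (5,1)@(11, 3): e=[2,15,53] → #
    (6,1)@(13, 3): e=[10,5,55] → #
    (7,1)@(15, 3): e=[18,-5,57] → ·
    (2,2)@(5, 5): e=[6,45,19] → #
    (3,2)@(7, 5): e=[14,35,21] → #
    (4,2)@(9, 5): e=[22,25,23] → #
    (7,2)@(15, 5): e=[46,-5,29] → ·
    (2,3)@(5, 7): e=[34,45,-9] → ·
    (3,3)@(7, 7): e=[42,35,-7] → ·
    (4,3)@(9, 7): e=[50,25,-5] → ·
    (5,3)@(11, 7): e=[58,15,-3] → ·
    (6,3)@(13, 7): e=[66,5,-1] → ·
  covered (7 px):
    · · · · · · · · · ·
    · · · · · # # · · ·
    · · # # # # # · · ·
    · · · · · · · · · ·
T2:
  2·area = 64
  edge (4, 6)→(2, 0): d=(-2,-6) top-left  bias=+0
  edge (2, 0)→(14, 4): d=(12,4) right/bottom  bias=-1
  edge (14, 4)→(4, 6): d=(-10,2) right/bottom  bias=-1
    (1,0)@(3, 1): e=[4,8,52] → #
    (2,0)@(5, 1): e=[16,0,48] → ·  [on edge]
    (1,1)@(3, 3): e=[0,32,32] → #  [on edge]
    (2,1)@(5, 3): e=[12,24,28] → #
    (3,1)@(7, 3): e=[24,16,24] → #
    (4,1)@(9, 3): e=[36,8,20] → #
    (5,1)@(11, 3): e=[48,0,16] → ·  [on edge]
    (9,1)@(19, 3): e=[96,-32,0] → ·  [on edge]
    (1,2)@(3, 5): e=[-4,56,12] → ·
    (2,2)@(5, 5): e=[8,48,8] → #
    (4,2)@(9, 5): e=[32,32,0] → ·  [on edge]
    (8,2)@(17, 5): e=[80,0,-16] → ·  [on edge]
  covered (7 px):
    · # · · · · · · · ·
    · # # # # · · · · ·
    · · # # · · · · · ·
    · · · · · · · · · ·

Result: [[5,1],[6,1],[2,2],[3,2],[4,2],[5,2],[6,2]]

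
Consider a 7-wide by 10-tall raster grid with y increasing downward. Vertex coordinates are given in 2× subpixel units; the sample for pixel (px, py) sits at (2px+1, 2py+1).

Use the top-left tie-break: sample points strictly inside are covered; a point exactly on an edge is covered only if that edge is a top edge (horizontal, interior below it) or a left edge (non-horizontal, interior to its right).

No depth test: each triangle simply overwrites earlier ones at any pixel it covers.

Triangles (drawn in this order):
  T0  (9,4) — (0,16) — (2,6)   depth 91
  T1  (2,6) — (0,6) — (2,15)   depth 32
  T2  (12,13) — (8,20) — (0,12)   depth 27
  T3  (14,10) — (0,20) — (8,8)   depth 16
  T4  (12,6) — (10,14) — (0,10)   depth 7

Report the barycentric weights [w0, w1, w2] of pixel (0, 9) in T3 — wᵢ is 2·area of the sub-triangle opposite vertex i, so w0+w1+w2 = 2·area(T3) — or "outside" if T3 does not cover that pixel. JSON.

T0:
  2·area = 66
  edge (9, 4)→(0, 16): d=(-9,12) right/bottom  bias=-1
  edge (0, 16)→(2, 6): d=(2,-10) top-left  bias=+0
  edge (2, 6)→(9, 4): d=(7,-2) top-left  bias=+0
    (1,0)@(3, 1): e=[99,0,-33] → ·  [on edge]
    (3,2)@(7, 5): e=[15,48,3] → █
    (4,2)@(9, 5): e=[-9,68,7] → ·
    (1,3)@(3, 7): e=[45,12,9] → █
    (2,3)@(5, 7): e=[21,32,13] → █
    (3,3)@(7, 7): e=[-3,52,17] → ·
    (1,4)@(3, 9): e=[27,16,23] → █
    (3,4)@(7, 9): e=[-21,56,31] → ·
    (0,5)@(1, 11): e=[33,0,33] → █  [on edge]
    (2,5)@(5, 11): e=[-15,40,41] → ·
    (0,6)@(1, 13): e=[15,4,47] → █
    (1,6)@(3, 13): e=[-9,24,51] → ·
  covered (8 px):
    · · · · · · ·
    · · · · · · ·
    · · · █ · · ·
    · █ █ · · · ·
    · █ █ · · · ·
    █ █ · · · · ·
    █ · · · · · ·
    · · · · · · ·
    · · · · · · ·
    · · · · · · ·
T1:
  2·area = 18  (B↔C swapped to make it positive)
  edge (2, 6)→(2, 15): d=(0,9) right/bottom  bias=-1
  edge (2, 15)→(0, 6): d=(-2,-9) top-left  bias=+0
  edge (0, 6)→(2, 6): d=(2,0) top-left  bias=+0
    (0,3)@(1, 7): e=[9,7,2] → █
    (1,3)@(3, 7): e=[-9,25,2] → ·
    (0,4)@(1, 9): e=[9,3,6] → █
    (1,4)@(3, 9): e=[-9,21,6] → ·
    (0,5)@(1, 11): e=[9,-1,10] → ·
  covered (2 px):
    · · · · · · ·
    · · · · · · ·
    · · · · · · ·
    █ · · · · · ·
    █ · · · · · ·
    · · · · · · ·
    · · · · · · ·
    · · · · · · ·
    · · · · · · ·
    · · · · · · ·
T2:
  2·area = 88
  edge (12, 13)→(8, 20): d=(-4,7) right/bottom  bias=-1
  edge (8, 20)→(0, 12): d=(-8,-8) top-left  bias=+0
  edge (0, 12)→(12, 13): d=(12,1) right/bottom  bias=-1
    (0,6)@(1, 13): e=[77,0,11] → █  [on edge]
    (1,6)@(3, 13): e=[63,16,9] → █
    (2,6)@(5, 13): e=[49,32,7] → █
    (3,6)@(7, 13): e=[35,48,5] → █
    (4,6)@(9, 13): e=[21,64,3] → █
    (5,6)@(11, 13): e=[7,80,1] → █
    (6,6)@(13, 13): e=[-7,96,-1] → ·
    (0,7)@(1, 15): e=[69,-16,35] → ·
    (1,7)@(3, 15): e=[55,0,33] → █  [on edge]
    (5,7)@(11, 15): e=[-1,64,25] → ·
    (1,8)@(3, 17): e=[47,-16,57] → ·
    (2,8)@(5, 17): e=[33,0,55] → █  [on edge]
    (3,9)@(7, 19): e=[11,0,77] → █  [on edge]
  covered (14 px):
    · · · · · · ·
    · · · · · · ·
    · · · · · · ·
    · · · · · · ·
    · · · · · · ·
    · · · · · · ·
    █ █ █ █ █ █ ·
    · █ █ █ █ · ·
    · · █ █ █ · ·
    · · · █ · · ·
T3:
  2·area = 88
  edge (14, 10)→(0, 20): d=(-14,10) right/bottom  bias=-1
  edge (0, 20)→(8, 8): d=(8,-12) top-left  bias=+0
  edge (8, 8)→(14, 10): d=(6,2) right/bottom  bias=-1
    (2,3)@(5, 7): e=[132,-44,0] → ·  [on edge]
    (4,4)@(9, 9): e=[64,20,4] → █
    (5,4)@(11, 9): e=[44,44,0] → ·  [on edge]
    (3,5)@(7, 11): e=[56,12,20] → █
    (5,5)@(11, 11): e=[16,60,12] → █
    (6,5)@(13, 11): e=[-4,84,8] → ·
    (2,6)@(5, 13): e=[48,4,36] → █
    (5,6)@(11, 13): e=[-12,76,24] → ·
    (2,7)@(5, 15): e=[20,20,48] → █
    (3,7)@(7, 15): e=[0,44,44] → ·  [on edge]
    (4,7)@(9, 15): e=[-20,68,40] → ·
    (1,8)@(3, 17): e=[12,12,64] → █
  covered (10 px):
    · · · · · · ·
    · · · · · · ·
    · · · · · · ·
    · · · · · · ·
    · · · · █ · ·
    · · · █ █ █ ·
    · · █ █ █ · ·
    · · █ · · · ·
    · █ · · · · ·
    █ · · · · · ·
T4:
  2·area = 88
  edge (12, 6)→(10, 14): d=(-2,8) right/bottom  bias=-1
  edge (10, 14)→(0, 10): d=(-10,-4) top-left  bias=+0
  edge (0, 10)→(12, 6): d=(12,-4) top-left  bias=+0
    (4,3)@(9, 7): e=[22,66,0] → █  [on edge]
    (5,3)@(11, 7): e=[6,74,8] → █
    (6,3)@(13, 7): e=[-10,82,16] → ·
    (1,4)@(3, 9): e=[66,22,0] → █  [on edge]
    (2,4)@(5, 9): e=[50,30,8] → █
    (3,4)@(7, 9): e=[34,38,16] → █
    (6,4)@(13, 9): e=[-14,62,40] → ·
    (1,5)@(3, 11): e=[62,2,24] → █
    (5,5)@(11, 11): e=[-2,34,56] → ·
    (1,6)@(3, 13): e=[58,-18,48] → ·
    (2,6)@(5, 13): e=[42,-10,56] → ·
    (3,6)@(7, 13): e=[26,-2,64] → ·
  covered (12 px):
    · · · · · · ·
    · · · · · · ·
    · · · · · · ·
    · · · · █ █ ·
    · █ █ █ █ █ ·
    · █ █ █ █ · ·
    · · · · █ · ·
    · · · · · · ·
    · · · · · · ·
    · · · · · · ·

Final: [4,80,4]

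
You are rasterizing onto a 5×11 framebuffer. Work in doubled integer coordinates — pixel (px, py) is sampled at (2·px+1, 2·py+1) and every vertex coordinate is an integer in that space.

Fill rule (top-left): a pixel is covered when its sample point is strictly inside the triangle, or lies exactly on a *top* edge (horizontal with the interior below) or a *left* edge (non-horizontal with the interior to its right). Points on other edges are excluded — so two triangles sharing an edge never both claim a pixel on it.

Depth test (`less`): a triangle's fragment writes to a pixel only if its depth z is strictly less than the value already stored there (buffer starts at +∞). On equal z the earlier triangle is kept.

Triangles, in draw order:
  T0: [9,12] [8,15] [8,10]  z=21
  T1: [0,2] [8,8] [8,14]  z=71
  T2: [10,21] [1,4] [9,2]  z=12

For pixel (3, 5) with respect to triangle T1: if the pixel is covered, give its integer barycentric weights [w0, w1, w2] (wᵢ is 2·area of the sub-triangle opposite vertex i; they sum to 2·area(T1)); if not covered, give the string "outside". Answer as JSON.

T0:
  2·area = 5
  edge (9, 12)→(8, 15): d=(-1,3) right/bottom  bias=-1
  edge (8, 15)→(8, 10): d=(0,-5) top-left  bias=+0
  edge (8, 10)→(9, 12): d=(1,2) right/bottom  bias=-1
  covered (0 px):
    . . . . .
    . . . . .
    . . . . .
    . . . . .
    . . . . .
    . . . . .
    . . . . .
    . . . . .
    . . . . .
    . . . . .
    . . . . .
T1:
  2·area = 48
  edge (0, 2)→(8, 8): d=(8,6) right/bottom  bias=-1
  edge (8, 8)→(8, 14): d=(0,6) right/bottom  bias=-1
  edge (8, 14)→(0, 2): d=(-8,-12) top-left  bias=+0
    (0,1)@(1, 3): e=[2,42,4] → X
    (1,1)@(3, 3): e=[-10,30,28] → .
    (0,2)@(1, 5): e=[18,42,-12] → .
    (1,2)@(3, 5): e=[6,30,12] → X
    (2,2)@(5, 5): e=[-6,18,36] → .
    (1,3)@(3, 7): e=[22,30,-4] → .
    (2,3)@(5, 7): e=[10,18,20] → X
    (3,3)@(7, 7): e=[-2,6,44] → .
    (2,4)@(5, 9): e=[26,18,4] → X
    (3,4)@(7, 9): e=[14,6,28] → X
    (4,4)@(9, 9): e=[2,-6,52] → .
    (2,5)@(5, 11): e=[42,18,-12] → .
  covered (6 px):
    . . . . .
    X . . . .
    . X . . .
    . . X . .
    . . X X .
    . . . X .
    . . . . .
    . . . . .
    . . . . .
    . . . . .
    . . . . .
T2:
  2·area = 154
  edge (10, 21)→(1, 4): d=(-9,-17) top-left  bias=+0
  edge (1, 4)→(9, 2): d=(8,-2) top-left  bias=+0
  edge (9, 2)→(10, 21): d=(1,19) right/bottom  bias=-1
    (2,1)@(5, 3): e=[77,0,77] → X  [on edge]
    (3,1)@(7, 3): e=[111,4,39] → X
    (4,1)@(9, 3): e=[145,8,1] → X
    (1,2)@(3, 5): e=[25,12,117] → X
    (1,3)@(3, 7): e=[7,28,119] → X
    (1,4)@(3, 9): e=[-11,44,121] → .
    (2,4)@(5, 9): e=[23,48,83] → X
    (2,5)@(5, 11): e=[5,64,85] → X
    (2,6)@(5, 13): e=[-13,80,87] → .
    (3,6)@(7, 13): e=[21,84,49] → X
    (3,7)@(7, 15): e=[3,100,51] → X
    (3,8)@(7, 17): e=[-15,116,53] → .
  covered (23 px):
    . . . . .
    . . X X X
    . X X X X
    . X X X X
    . . X X X
    . . X X X
    . . . X X
    . . . X X
    . . . . X
    . . . . X
    . . . . .

Result: [6,12,30]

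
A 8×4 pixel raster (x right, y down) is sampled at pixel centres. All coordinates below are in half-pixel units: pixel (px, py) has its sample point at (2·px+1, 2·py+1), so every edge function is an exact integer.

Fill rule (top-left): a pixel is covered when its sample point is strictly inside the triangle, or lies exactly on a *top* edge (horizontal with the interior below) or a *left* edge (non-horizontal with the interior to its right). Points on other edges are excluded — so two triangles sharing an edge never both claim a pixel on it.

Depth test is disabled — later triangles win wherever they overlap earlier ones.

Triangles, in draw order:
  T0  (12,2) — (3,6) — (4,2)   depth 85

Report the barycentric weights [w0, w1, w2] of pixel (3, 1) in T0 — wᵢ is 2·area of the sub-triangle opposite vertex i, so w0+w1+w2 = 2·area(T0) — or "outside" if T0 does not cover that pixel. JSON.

T0:
  2·area = 32
  edge (12, 2)→(3, 6): d=(-9,4) right/bottom  bias=-1
  edge (3, 6)→(4, 2): d=(1,-4) top-left  bias=+0
  edge (4, 2)→(12, 2): d=(8,0) top-left  bias=+0
    (2,1)@(5, 3): e=[19,5,8] → #
    (3,1)@(7, 3): e=[11,13,8] → #
    (4,1)@(9, 3): e=[3,21,8] → #
    (5,1)@(11, 3): e=[-5,29,8] → ·
    (2,2)@(5, 5): e=[1,7,24] → #
    (3,2)@(7, 5): e=[-7,15,24] → ·
    (4,2)@(9, 5): e=[-15,23,24] → ·
    (2,3)@(5, 7): e=[-17,9,40] → ·
  covered (4 px):
    · · · · · · · ·
    · · # # # · · ·
    · · # · · · · ·
    · · · · · · · ·

Result: [13,8,11]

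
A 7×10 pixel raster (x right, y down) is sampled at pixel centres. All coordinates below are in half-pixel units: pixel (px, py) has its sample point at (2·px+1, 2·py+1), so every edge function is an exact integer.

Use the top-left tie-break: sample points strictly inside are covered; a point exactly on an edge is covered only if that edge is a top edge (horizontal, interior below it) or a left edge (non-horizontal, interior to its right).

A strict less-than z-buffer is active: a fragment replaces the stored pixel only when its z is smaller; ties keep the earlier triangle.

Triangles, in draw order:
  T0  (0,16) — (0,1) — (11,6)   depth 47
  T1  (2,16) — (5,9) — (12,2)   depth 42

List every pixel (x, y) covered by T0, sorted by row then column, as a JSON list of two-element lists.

T0:
  2·area = 165
  edge (0, 16)→(0, 1): d=(0,-15) top-left  bias=+0
  edge (0, 1)→(11, 6): d=(11,5) right/bottom  bias=-1
  edge (11, 6)→(0, 16): d=(-11,10) right/bottom  bias=-1
    (0,1)@(1, 3): e=[15,17,133] → #
    (1,1)@(3, 3): e=[45,7,113] → #
    (2,1)@(5, 3): e=[75,-3,93] → ·
    (0,2)@(1, 5): e=[15,39,111] → #
    (2,2)@(5, 5): e=[75,19,71] → #
    (3,2)@(7, 5): e=[105,9,51] → #
    (4,2)@(9, 5): e=[135,-1,31] → ·
    (0,3)@(1, 7): e=[15,61,89] → #
    (4,3)@(9, 7): e=[135,21,9] → #
    (5,3)@(11, 7): e=[165,11,-11] → ·
    (0,4)@(1, 9): e=[15,83,67] → #
    (4,4)@(9, 9): e=[135,43,-13] → ·
  covered (21 px):
    · · · · · · ·
    # # · · · · ·
    # # # # · · ·
    # # # # # · ·
    # # # # · · ·
    # # # · · · ·
    # # · · · · ·
    # · · · · · ·
    · · · · · · ·
    · · · · · · ·
T1:
  2·area = 28
  edge (2, 16)→(5, 9): d=(3,-7) top-left  bias=+0
  edge (5, 9)→(12, 2): d=(7,-7) top-left  bias=+0
  edge (12, 2)→(2, 16): d=(-10,14) right/bottom  bias=-1
    (6,0)@(13, 1): e=[32,0,-4] → ·  [on edge]
    (5,1)@(11, 3): e=[24,0,4] → #  [on edge]
    (6,1)@(13, 3): e=[38,14,-24] → ·
    (4,2)@(9, 5): e=[16,0,12] → #  [on edge]
    (5,2)@(11, 5): e=[30,14,-16] → ·
    (3,3)@(7, 7): e=[8,0,20] → #  [on edge]
    (4,3)@(9, 7): e=[22,14,-8] → ·
    (2,4)@(5, 9): e=[0,0,28] → #  [on edge]
    (3,4)@(7, 9): e=[14,14,0] → ·  [on edge]
    (1,5)@(3, 11): e=[-8,0,36] → ·  [on edge]
    (2,5)@(5, 11): e=[6,14,8] → #
    (3,5)@(7, 11): e=[20,28,-20] → ·
    (0,6)@(1, 13): e=[-16,0,44] → ·  [on edge]
  covered (5 px):
    · · · · · · ·
    · · · · · # ·
    · · · · # · ·
    · · · # · · ·
    · · # · · · ·
    · · # · · · ·
    · · · · · · ·
    · · · · · · ·
    · · · · · · ·
    · · · · · · ·

Result: [[0,1],[1,1],[0,2],[1,2],[2,2],[3,2],[0,3],[1,3],[2,3],[3,3],[4,3],[0,4],[1,4],[2,4],[3,4],[0,5],[1,5],[2,5],[0,6],[1,6],[0,7]]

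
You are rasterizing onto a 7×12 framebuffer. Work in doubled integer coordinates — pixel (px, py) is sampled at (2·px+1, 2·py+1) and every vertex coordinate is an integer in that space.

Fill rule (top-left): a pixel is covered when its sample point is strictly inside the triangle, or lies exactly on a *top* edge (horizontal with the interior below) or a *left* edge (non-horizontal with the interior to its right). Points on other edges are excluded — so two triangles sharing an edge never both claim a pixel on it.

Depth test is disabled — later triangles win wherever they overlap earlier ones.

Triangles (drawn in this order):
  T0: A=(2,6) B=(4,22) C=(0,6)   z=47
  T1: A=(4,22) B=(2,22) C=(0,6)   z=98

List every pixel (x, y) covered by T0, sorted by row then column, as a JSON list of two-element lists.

T0:
  2·area = 32
  edge (2, 6)→(4, 22): d=(2,16) right/bottom  bias=-1
  edge (4, 22)→(0, 6): d=(-4,-16) top-left  bias=+0
  edge (0, 6)→(2, 6): d=(2,0) top-left  bias=+0
    (0,3)@(1, 7): e=[18,12,2] → X
    (1,3)@(3, 7): e=[-14,44,2] → .
    (0,4)@(1, 9): e=[22,4,6] → X
    (1,4)@(3, 9): e=[-10,36,6] → .
    (0,5)@(1, 11): e=[26,-4,10] → .
    (1,7)@(3, 15): e=[2,12,18] → X
    (2,7)@(5, 15): e=[-30,44,18] → .
    (1,8)@(3, 17): e=[6,4,22] → X
    (2,8)@(5, 17): e=[-26,36,22] → .
    (1,9)@(3, 19): e=[10,-4,26] → .
  covered (4 px):
    . . . . . . .
    . . . . . . .
    . . . . . . .
    X . . . . . .
    X . . . . . .
    . . . . . . .
    . . . . . . .
    . X . . . . .
    . X . . . . .
    . . . . . . .
    . . . . . . .
    . . . . . . .
T1:
  2·area = 32
  edge (4, 22)→(2, 22): d=(-2,0) right/bottom  bias=-1
  edge (2, 22)→(0, 6): d=(-2,-16) top-left  bias=+0
  edge (0, 6)→(4, 22): d=(4,16) right/bottom  bias=-1
    (0,5)@(1, 11): e=[22,6,4] → X
    (1,5)@(3, 11): e=[22,38,-28] → .
    (0,6)@(1, 13): e=[18,2,12] → X
    (1,6)@(3, 13): e=[18,34,-20] → .
    (0,7)@(1, 15): e=[14,-2,20] → .
    (1,9)@(3, 19): e=[6,22,4] → X
    (2,9)@(5, 19): e=[6,54,-28] → .
    (1,10)@(3, 21): e=[2,18,12] → X
    (2,10)@(5, 21): e=[2,50,-20] → .
    (1,11)@(3, 23): e=[-2,14,20] → .
  covered (4 px):
    . . . . . . .
    . . . . . . .
    . . . . . . .
    . . . . . . .
    . . . . . . .
    X . . . . . .
    X . . . . . .
    . . . . . . .
    . . . . . . .
    . X . . . . .
    . X . . . . .
    . . . . . . .

Final: [[0,3],[0,4],[1,7],[1,8]]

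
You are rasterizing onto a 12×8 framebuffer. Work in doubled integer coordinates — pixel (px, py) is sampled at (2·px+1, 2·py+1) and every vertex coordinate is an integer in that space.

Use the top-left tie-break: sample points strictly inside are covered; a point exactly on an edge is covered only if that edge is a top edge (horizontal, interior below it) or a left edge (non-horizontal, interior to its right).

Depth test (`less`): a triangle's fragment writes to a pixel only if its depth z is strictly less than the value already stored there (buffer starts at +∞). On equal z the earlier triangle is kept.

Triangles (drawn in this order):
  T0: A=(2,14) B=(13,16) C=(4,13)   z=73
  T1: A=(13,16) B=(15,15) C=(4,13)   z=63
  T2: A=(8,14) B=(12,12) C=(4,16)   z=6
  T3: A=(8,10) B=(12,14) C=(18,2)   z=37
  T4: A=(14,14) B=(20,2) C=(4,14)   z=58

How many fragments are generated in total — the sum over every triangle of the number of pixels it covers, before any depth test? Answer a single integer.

T0:
  2·area = 15  (B↔C swapped to make it positive)
  edge (2, 14)→(4, 13): d=(2,-1) top-left  bias=+0
  edge (4, 13)→(13, 16): d=(9,3) right/bottom  bias=-1
  edge (13, 16)→(2, 14): d=(-11,-2) top-left  bias=+0
    (4,7)@(9, 15): e=[9,3,3] → █
    (5,7)@(11, 15): e=[11,-3,7] → ·
  covered (1 px):
    · · · · · · · · · · · ·
    · · · · · · · · · · · ·
    · · · · · · · · · · · ·
    · · · · · · · · · · · ·
    · · · · · · · · · · · ·
    · · · · · · · · · · · ·
    · · · · · · · · · · · ·
    · · · · █ · · · · · · ·
T1:
  2·area = 15  (B↔C swapped to make it positive)
  edge (13, 16)→(4, 13): d=(-9,-3) top-left  bias=+0
  edge (4, 13)→(15, 15): d=(11,2) right/bottom  bias=-1
  edge (15, 15)→(13, 16): d=(-2,1) right/bottom  bias=-1
    (11,5)@(23, 11): e=[75,-60,0] → ·  [on edge]
    (9,6)@(19, 13): e=[45,-30,0] → ·  [on edge]
    (5,7)@(11, 15): e=[3,8,4] → █
    (6,7)@(13, 15): e=[9,4,2] → █
    (7,7)@(15, 15): e=[15,0,0] → ·  [on edge]
  covered (2 px):
    · · · · · · · · · · · ·
    · · · · · · · · · · · ·
    · · · · · · · · · · · ·
    · · · · · · · · · · · ·
    · · · · · · · · · · · ·
    · · · · · · · · · · · ·
    · · · · · · · · · · · ·
    · · · · · █ █ · · · · ·
T2:
  degenerate (2·area = 0) — covers nothing
T3:
  2·area = 72  (B↔C swapped to make it positive)
  edge (8, 10)→(18, 2): d=(10,-8) top-left  bias=+0
  edge (18, 2)→(12, 14): d=(-6,12) right/bottom  bias=-1
  edge (12, 14)→(8, 10): d=(-4,-4) top-left  bias=+0
    (0,1)@(1, 3): e=[-126,198,0] → ·  [on edge]
    (8,1)@(17, 3): e=[2,6,64] → █
    (9,1)@(19, 3): e=[18,-18,72] → ·
    (1,2)@(3, 5): e=[-90,162,0] → ·  [on edge]
    (7,2)@(15, 5): e=[6,18,48] → █
    (8,2)@(17, 5): e=[22,-6,56] → ·
    (2,3)@(5, 7): e=[-54,126,0] → ·  [on edge]
    (6,3)@(13, 7): e=[10,30,32] → █
    (8,3)@(17, 7): e=[42,-18,48] → ·
    (3,4)@(7, 9): e=[-18,90,0] → ·  [on edge]
    (5,4)@(11, 9): e=[14,42,16] → █
    (7,4)@(15, 9): e=[46,-6,32] → ·
    (4,5)@(9, 11): e=[18,54,0] → █  [on edge]
    (5,6)@(11, 13): e=[54,18,0] → █  [on edge]
    (6,7)@(13, 15): e=[90,-18,0] → ·  [on edge]
  covered (10 px):
    · · · · · · · · · · · ·
    · · · · · · · · █ · · ·
    · · · · · · · █ · · · ·
    · · · · · · █ █ · · · ·
    · · · · · █ █ · · · · ·
    · · · · █ █ █ · · · · ·
    · · · · · █ · · · · · ·
    · · · · · · · · · · · ·
T4:
  2·area = 120  (B↔C swapped to make it positive)
  edge (14, 14)→(4, 14): d=(-10,0) right/bottom  bias=-1
  edge (4, 14)→(20, 2): d=(16,-12) top-left  bias=+0
  edge (20, 2)→(14, 14): d=(-6,12) right/bottom  bias=-1
    (9,1)@(19, 3): e=[110,4,6] → █
    (10,1)@(21, 3): e=[110,28,-18] → ·
    (8,2)@(17, 5): e=[90,12,18] → █
    (9,2)@(19, 5): e=[90,36,-6] → ·
    (7,3)@(15, 7): e=[70,20,30] → █
    (9,3)@(19, 7): e=[70,68,-18] → ·
    (5,4)@(11, 9): e=[50,4,66] → █
    (6,4)@(13, 9): e=[50,28,42] → █
    (8,4)@(17, 9): e=[50,76,-6] → ·
    (4,5)@(9, 11): e=[30,12,78] → █
    (8,5)@(17, 11): e=[30,108,-18] → ·
    (3,6)@(7, 13): e=[10,20,90] → █
  covered (15 px):
    · · · · · · · · · · · ·
    · · · · · · · · · █ · ·
    · · · · · · · · █ · · ·
    · · · · · · · █ █ · · ·
    · · · · · █ █ █ · · · ·
    · · · · █ █ █ █ · · · ·
    · · · █ █ █ █ · · · · ·
    · · · · · · · · · · · ·

Final: 28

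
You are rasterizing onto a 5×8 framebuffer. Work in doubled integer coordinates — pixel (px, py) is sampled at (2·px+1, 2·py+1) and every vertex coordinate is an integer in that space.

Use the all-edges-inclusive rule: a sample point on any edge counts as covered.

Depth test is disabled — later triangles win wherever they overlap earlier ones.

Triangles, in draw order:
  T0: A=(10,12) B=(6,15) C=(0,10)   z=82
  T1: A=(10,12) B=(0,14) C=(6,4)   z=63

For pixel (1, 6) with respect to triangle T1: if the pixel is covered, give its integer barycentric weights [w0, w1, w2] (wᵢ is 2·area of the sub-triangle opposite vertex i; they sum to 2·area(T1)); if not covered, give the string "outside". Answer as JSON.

T0:
  2·area = 38
  edge (10, 12)→(6, 15): d=(-4,3) inclusive
  edge (6, 15)→(0, 10): d=(-6,-5) inclusive
  edge (0, 10)→(10, 12): d=(10,2) inclusive
    (1,5)@(3, 11): e=[25,9,4] → #
    (2,5)@(5, 11): e=[19,19,0] → #  [on edge]
    (3,5)@(7, 11): e=[13,29,-4] → ·
    (1,6)@(3, 13): e=[17,-3,24] → ·
    (2,6)@(5, 13): e=[11,7,20] → #
    (3,6)@(7, 13): e=[5,17,16] → #
    (4,6)@(9, 13): e=[-1,27,12] → ·
    (2,7)@(5, 15): e=[3,-5,40] → ·
    (3,7)@(7, 15): e=[-3,5,36] → ·
  covered (4 px):
    · · · · ·
    · · · · ·
    · · · · ·
    · · · · ·
    · · · · ·
    · # # · ·
    · · # # ·
    · · · · ·
T1:
  2·area = 88
  edge (10, 12)→(0, 14): d=(-10,2) inclusive
  edge (0, 14)→(6, 4): d=(6,-10) inclusive
  edge (6, 4)→(10, 12): d=(4,8) inclusive
    (2,3)@(5, 7): e=[60,8,20] → #
    (3,3)@(7, 7): e=[56,28,4] → #
    (4,3)@(9, 7): e=[52,48,-12] → ·
    (1,4)@(3, 9): e=[44,0,44] → #  [on edge]
    (4,4)@(9, 9): e=[32,60,-4] → ·
    (1,5)@(3, 11): e=[24,12,52] → #
    (4,5)@(9, 11): e=[12,72,4] → #
    (0,6)@(1, 13): e=[8,4,76] → #
    (2,6)@(5, 13): e=[0,44,44] → #  [on edge]
    (3,6)@(7, 13): e=[-4,64,28] → ·
    (4,6)@(9, 13): e=[-8,84,12] → ·
    (0,7)@(1, 15): e=[-12,16,84] → ·
  covered (12 px):
    · · · · ·
    · · · · ·
    · · · · ·
    · · # # ·
    · # # # ·
    · # # # #
    # # # · ·
    · · · · ·

Result: [24,60,4]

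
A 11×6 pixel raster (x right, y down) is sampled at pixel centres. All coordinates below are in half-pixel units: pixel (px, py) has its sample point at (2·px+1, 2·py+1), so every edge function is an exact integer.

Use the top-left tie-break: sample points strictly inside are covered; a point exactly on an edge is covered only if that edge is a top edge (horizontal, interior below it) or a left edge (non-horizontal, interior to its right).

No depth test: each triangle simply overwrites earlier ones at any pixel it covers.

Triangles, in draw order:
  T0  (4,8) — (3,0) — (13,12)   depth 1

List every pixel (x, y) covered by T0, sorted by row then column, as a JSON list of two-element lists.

T0:
  2·area = 68
  edge (4, 8)→(3, 0): d=(-1,-8) top-left  bias=+0
  edge (3, 0)→(13, 12): d=(10,12) right/bottom  bias=-1
  edge (13, 12)→(4, 8): d=(-9,-4) top-left  bias=+0
    (2,1)@(5, 3): e=[13,6,49] → X
    (3,1)@(7, 3): e=[29,-18,57] → .
    (2,2)@(5, 5): e=[11,26,31] → X
    (3,2)@(7, 5): e=[27,2,39] → X
    (4,2)@(9, 5): e=[43,-22,47] → .
    (2,3)@(5, 7): e=[9,46,13] → X
    (4,3)@(9, 7): e=[41,-2,29] → .
    (2,4)@(5, 9): e=[7,66,-5] → .
    (3,4)@(7, 9): e=[23,42,3] → X
    (4,4)@(9, 9): e=[39,18,11] → X
    (5,4)@(11, 9): e=[55,-6,19] → .
    (3,5)@(7, 11): e=[21,62,-15] → .
  covered (8 px):
    . . . . . . . . . . .
    . . X . . . . . . . .
    . . X X . . . . . . .
    . . X X . . . . . . .
    . . . X X . . . . . .
    . . . . . X . . . . .

Answer: [[2,1],[2,2],[3,2],[2,3],[3,3],[3,4],[4,4],[5,5]]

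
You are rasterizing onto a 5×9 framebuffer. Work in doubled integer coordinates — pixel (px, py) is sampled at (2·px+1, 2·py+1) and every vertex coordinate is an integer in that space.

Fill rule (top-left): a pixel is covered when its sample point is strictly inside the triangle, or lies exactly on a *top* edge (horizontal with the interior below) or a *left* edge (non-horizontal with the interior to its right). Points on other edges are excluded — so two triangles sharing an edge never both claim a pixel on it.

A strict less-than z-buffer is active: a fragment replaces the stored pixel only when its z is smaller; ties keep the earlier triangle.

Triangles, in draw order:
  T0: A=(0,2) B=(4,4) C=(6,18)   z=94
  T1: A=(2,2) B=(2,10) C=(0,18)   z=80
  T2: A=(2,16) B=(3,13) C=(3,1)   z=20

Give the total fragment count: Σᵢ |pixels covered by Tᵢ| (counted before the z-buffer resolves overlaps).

T0:
  2·area = 52
  edge (0, 2)→(4, 4): d=(4,2) right/bottom  bias=-1
  edge (4, 4)→(6, 18): d=(2,14) right/bottom  bias=-1
  edge (6, 18)→(0, 2): d=(-6,-16) top-left  bias=+0
    (0,1)@(1, 3): e=[2,40,10] → X
    (1,1)@(3, 3): e=[-2,12,42] → .
    (0,2)@(1, 5): e=[10,44,-2] → .
    (1,2)@(3, 5): e=[6,16,30] → X
    (2,2)@(5, 5): e=[2,-12,62] → .
    (1,3)@(3, 7): e=[14,20,18] → X
    (2,3)@(5, 7): e=[10,-8,50] → .
    (1,4)@(3, 9): e=[22,24,6] → X
    (2,4)@(5, 9): e=[18,-4,38] → .
    (1,5)@(3, 11): e=[30,28,-6] → .
    (2,5)@(5, 11): e=[26,0,26] → .  [on edge]
    (2,6)@(5, 13): e=[34,4,14] → X
  covered (6 px):
    . . . . .
    X . . . .
    . X . . .
    . X . . .
    . X . . .
    . . . . .
    . . X . .
    . . X . .
    . . . . .
T1:
  2·area = 16
  edge (2, 2)→(2, 10): d=(0,8) right/bottom  bias=-1
  edge (2, 10)→(0, 18): d=(-2,8) right/bottom  bias=-1
  edge (0, 18)→(2, 2): d=(2,-16) top-left  bias=+0
    (0,5)@(1, 11): e=[8,6,2] → X
    (1,5)@(3, 11): e=[-8,-10,34] → .
    (0,6)@(1, 13): e=[8,2,6] → X
    (1,6)@(3, 13): e=[-8,-14,38] → .
    (0,7)@(1, 15): e=[8,-2,10] → .
  covered (2 px):
    . . . . .
    . . . . .
    . . . . .
    . . . . .
    . . . . .
    X . . . .
    X . . . .
    . . . . .
    . . . . .
T2:
  2·area = 12  (B↔C swapped to make it positive)
  edge (2, 16)→(3, 1): d=(1,-15) top-left  bias=+0
  edge (3, 1)→(3, 13): d=(0,12) right/bottom  bias=-1
  edge (3, 13)→(2, 16): d=(-1,3) right/bottom  bias=-1
    (1,0)@(3, 1): e=[0,0,12] → .  [on edge]
    (3,0)@(7, 1): e=[60,-48,0] → .  [on edge]
    (1,1)@(3, 3): e=[2,0,10] → .  [on edge]
    (1,2)@(3, 5): e=[4,0,8] → .  [on edge]
    (1,3)@(3, 7): e=[6,0,6] → .  [on edge]
    (2,3)@(5, 7): e=[36,-24,0] → .  [on edge]
    (1,4)@(3, 9): e=[8,0,4] → .  [on edge]
    (1,5)@(3, 11): e=[10,0,2] → .  [on edge]
    (1,6)@(3, 13): e=[12,0,0] → .  [on edge]
    (1,7)@(3, 15): e=[14,0,-2] → .  [on edge]
    (1,8)@(3, 17): e=[16,0,-4] → .  [on edge]
  covered (0 px):
    . . . . .
    . . . . .
    . . . . .
    . . . . .
    . . . . .
    . . . . .
    . . . . .
    . . . . .
    . . . . .

Result: 8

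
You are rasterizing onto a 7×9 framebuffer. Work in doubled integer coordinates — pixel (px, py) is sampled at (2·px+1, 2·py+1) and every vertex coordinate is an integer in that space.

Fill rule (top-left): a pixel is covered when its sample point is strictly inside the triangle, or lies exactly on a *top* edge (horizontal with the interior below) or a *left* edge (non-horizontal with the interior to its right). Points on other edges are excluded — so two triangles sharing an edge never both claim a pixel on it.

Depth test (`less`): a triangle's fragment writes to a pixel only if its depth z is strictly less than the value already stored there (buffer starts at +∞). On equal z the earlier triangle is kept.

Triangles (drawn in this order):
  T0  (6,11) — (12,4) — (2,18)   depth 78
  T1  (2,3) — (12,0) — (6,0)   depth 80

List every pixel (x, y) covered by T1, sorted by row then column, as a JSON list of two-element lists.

T0:
  2·area = 14
  edge (6, 11)→(12, 4): d=(6,-7) top-left  bias=+0
  edge (12, 4)→(2, 18): d=(-10,14) right/bottom  bias=-1
  edge (2, 18)→(6, 11): d=(4,-7) top-left  bias=+0
    (3,5)@(7, 11): e=[7,0,7] → ·  [on edge]
    (2,6)@(5, 13): e=[5,8,1] → #
    (3,6)@(7, 13): e=[19,-20,15] → ·
    (2,7)@(5, 15): e=[17,-12,9] → ·
  covered (1 px):
    · · · · · · ·
    · · · · · · ·
    · · · · · · ·
    · · · · · · ·
    · · · · · · ·
    · · · · · · ·
    · · # · · · ·
    · · · · · · ·
    · · · · · · ·
T1:
  2·area = 18  (B↔C swapped to make it positive)
  edge (2, 3)→(6, 0): d=(4,-3) top-left  bias=+0
  edge (6, 0)→(12, 0): d=(6,0) top-left  bias=+0
  edge (12, 0)→(2, 3): d=(-10,3) right/bottom  bias=-1
    (2,0)@(5, 1): e=[1,6,11] → #
    (3,0)@(7, 1): e=[7,6,5] → #
    (4,0)@(9, 1): e=[13,6,-1] → ·
    (2,1)@(5, 3): e=[9,18,-9] → ·
    (3,1)@(7, 3): e=[15,18,-15] → ·
  covered (2 px):
    · · # # · · ·
    · · · · · · ·
    · · · · · · ·
    · · · · · · ·
    · · · · · · ·
    · · · · · · ·
    · · · · · · ·
    · · · · · · ·
    · · · · · · ·

Answer: [[2,0],[3,0]]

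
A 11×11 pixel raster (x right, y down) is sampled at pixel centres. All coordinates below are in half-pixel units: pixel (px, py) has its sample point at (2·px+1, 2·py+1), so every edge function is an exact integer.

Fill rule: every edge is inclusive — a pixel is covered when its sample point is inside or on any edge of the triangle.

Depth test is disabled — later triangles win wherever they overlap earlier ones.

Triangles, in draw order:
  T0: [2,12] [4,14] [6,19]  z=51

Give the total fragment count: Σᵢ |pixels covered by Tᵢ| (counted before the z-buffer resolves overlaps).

T0:
  2·area = 6
  edge (2, 12)→(4, 14): d=(2,2) inclusive
  edge (4, 14)→(6, 19): d=(2,5) inclusive
  edge (6, 19)→(2, 12): d=(-4,-7) inclusive
    (0,5)@(1, 11): e=[0,9,-3] → ·  [on edge]
    (1,6)@(3, 13): e=[0,3,3] → #  [on edge]
    (2,6)@(5, 13): e=[-4,-7,17] → ·
    (1,7)@(3, 15): e=[4,7,-5] → ·
    (2,7)@(5, 15): e=[0,-3,9] → ·  [on edge]
    (2,8)@(5, 17): e=[4,1,1] → #
    (3,8)@(7, 17): e=[0,-9,15] → ·  [on edge]
    (2,9)@(5, 19): e=[8,5,-7] → ·
    (4,9)@(9, 19): e=[0,-15,21] → ·  [on edge]
    (5,10)@(11, 21): e=[0,-21,27] → ·  [on edge]
  covered (2 px):
    · · · · · · · · · · ·
    · · · · · · · · · · ·
    · · · · · · · · · · ·
    · · · · · · · · · · ·
    · · · · · · · · · · ·
    · · · · · · · · · · ·
    · # · · · · · · · · ·
    · · · · · · · · · · ·
    · · # · · · · · · · ·
    · · · · · · · · · · ·
    · · · · · · · · · · ·

Answer: 2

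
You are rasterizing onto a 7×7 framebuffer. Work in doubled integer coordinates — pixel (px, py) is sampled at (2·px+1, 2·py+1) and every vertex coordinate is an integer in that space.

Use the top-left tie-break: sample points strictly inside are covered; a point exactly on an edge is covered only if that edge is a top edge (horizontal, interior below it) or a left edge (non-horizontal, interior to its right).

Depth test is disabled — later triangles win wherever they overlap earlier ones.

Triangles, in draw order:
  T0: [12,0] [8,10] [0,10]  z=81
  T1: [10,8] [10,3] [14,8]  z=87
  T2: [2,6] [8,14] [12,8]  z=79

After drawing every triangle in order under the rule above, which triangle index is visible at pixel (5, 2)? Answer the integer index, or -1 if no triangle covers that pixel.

T0:
  2·area = 80
  edge (12, 0)→(8, 10): d=(-4,10) right/bottom  bias=-1
  edge (8, 10)→(0, 10): d=(-8,0) right/bottom  bias=-1
  edge (0, 10)→(12, 0): d=(12,-10) top-left  bias=+0
    (5,0)@(11, 1): e=[6,72,2] → #
    (6,0)@(13, 1): e=[-14,72,22] → ·
    (4,1)@(9, 3): e=[18,56,6] → #
    (5,1)@(11, 3): e=[-2,56,26] → ·
    (3,2)@(7, 5): e=[30,40,10] → #
    (5,2)@(11, 5): e=[-10,40,50] → ·
    (2,3)@(5, 7): e=[42,24,14] → #
    (5,3)@(11, 7): e=[-18,24,74] → ·
    (1,4)@(3, 9): e=[54,8,18] → #
    (4,4)@(9, 9): e=[-6,8,78] → ·
    (1,5)@(3, 11): e=[46,-8,42] → ·
    (2,5)@(5, 11): e=[26,-8,62] → ·
  covered (10 px):
    · · · · · # ·
    · · · · # · ·
    · · · # # · ·
    · · # # # · ·
    · # # # · · ·
    · · · · · · ·
    · · · · · · ·
T1:
  2·area = 20
  edge (10, 8)→(10, 3): d=(0,-5) top-left  bias=+0
  edge (10, 3)→(14, 8): d=(4,5) right/bottom  bias=-1
  edge (14, 8)→(10, 8): d=(-4,0) right/bottom  bias=-1
    (5,2)@(11, 5): e=[5,3,12] → #
    (6,2)@(13, 5): e=[15,-7,12] → ·
    (5,3)@(11, 7): e=[5,11,4] → #
    (6,3)@(13, 7): e=[15,1,4] → #
    (5,4)@(11, 9): e=[5,19,-4] → ·
    (6,4)@(13, 9): e=[15,9,-4] → ·
  covered (3 px):
    · · · · · · ·
    · · · · · · ·
    · · · · · # ·
    · · · · · # #
    · · · · · · ·
    · · · · · · ·
    · · · · · · ·
T2:
  2·area = 68  (B↔C swapped to make it positive)
  edge (2, 6)→(12, 8): d=(10,2) right/bottom  bias=-1
  edge (12, 8)→(8, 14): d=(-4,6) right/bottom  bias=-1
  edge (8, 14)→(2, 6): d=(-6,-8) top-left  bias=+0
    (1,3)@(3, 7): e=[8,58,2] → #
    (2,3)@(5, 7): e=[4,46,18] → #
    (3,3)@(7, 7): e=[0,34,34] → ·  [on edge]
    (1,4)@(3, 9): e=[28,50,-10] → ·
    (2,4)@(5, 9): e=[24,38,6] → #
    (3,4)@(7, 9): e=[20,26,22] → #
    (4,4)@(9, 9): e=[16,14,38] → #
    (5,4)@(11, 9): e=[12,2,54] → #
    (6,4)@(13, 9): e=[8,-10,70] → ·
    (2,5)@(5, 11): e=[44,30,-6] → ·
    (3,5)@(7, 11): e=[40,18,10] → #
    (5,5)@(11, 11): e=[32,-6,42] → ·
  covered (8 px):
    · · · · · · ·
    · · · · · · ·
    · · · · · · ·
    · # # · · · ·
    · · # # # # ·
    · · · # # · ·
    · · · · · · ·

Z-buffer (winner per pixel, '.' = empty):
  . . . . . 0 .
  . . . . 0 . .
  . . . 0 0 1 .
  . 2 2 0 0 1 1
  . 0 2 2 2 2 .
  . . . 2 2 . .
  . . . . . . .

Result: 1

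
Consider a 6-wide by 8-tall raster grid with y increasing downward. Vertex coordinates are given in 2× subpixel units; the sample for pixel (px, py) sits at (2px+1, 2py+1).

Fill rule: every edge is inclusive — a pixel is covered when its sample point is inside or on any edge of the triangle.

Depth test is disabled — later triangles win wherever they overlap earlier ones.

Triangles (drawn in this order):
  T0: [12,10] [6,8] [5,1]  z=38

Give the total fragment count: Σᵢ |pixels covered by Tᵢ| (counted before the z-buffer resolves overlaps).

T0:
  2·area = 40
  edge (12, 10)→(6, 8): d=(-6,-2) inclusive
  edge (6, 8)→(5, 1): d=(-1,-7) inclusive
  edge (5, 1)→(12, 10): d=(7,9) inclusive
    (2,0)@(5, 1): e=[40,0,0] → #  [on edge]
    (3,0)@(7, 1): e=[44,14,-18] → ·
    (2,1)@(5, 3): e=[28,-2,14] → ·
    (3,2)@(7, 5): e=[20,10,10] → #
    (4,2)@(9, 5): e=[24,24,-8] → ·
    (1,3)@(3, 7): e=[0,-20,60] → ·  [on edge]
    (3,3)@(7, 7): e=[8,8,24] → #
    (4,3)@(9, 7): e=[12,22,6] → #
    (5,3)@(11, 7): e=[16,36,-12] → ·
    (3,4)@(7, 9): e=[-4,6,38] → ·
    (4,4)@(9, 9): e=[0,20,20] → #  [on edge]
    (5,4)@(11, 9): e=[4,34,2] → #
    (3,7)@(7, 15): e=[-40,0,80] → ·  [on edge]
  covered (6 px):
    · · # · · ·
    · · · · · ·
    · · · # · ·
    · · · # # ·
    · · · · # #
    · · · · · ·
    · · · · · ·
    · · · · · ·

Answer: 6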